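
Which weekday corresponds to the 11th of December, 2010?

January 1, 2010 is a Friday.
Jan 1, 2010 → Feb 1, 2010: 31 days (January has 31).
Feb 1, 2010 → Mar 1, 2010: 28 days (February has 28).
Mar 1, 2010 → Apr 1, 2010: 31 days (March has 31).
Apr 1, 2010 → May 1, 2010: 30 days (April has 30).
May 1, 2010 → Jun 1, 2010: 31 days (May has 31).
Jun 1, 2010 → Jul 1, 2010: 30 days (June has 30).
Jul 1, 2010 → Aug 1, 2010: 31 days (July has 31).
Aug 1, 2010 → Sep 1, 2010: 31 days (August has 31).
Sep 1, 2010 → Oct 1, 2010: 30 days (September has 30).
Oct 1, 2010 → Nov 1, 2010: 31 days (October has 31).
Nov 1, 2010 → Dec 1, 2010: 30 days (November has 30).
Dec 1, 2010 → Dec 11, 2010: 10 days.
Total: 344 days.
344 mod 7 = 1, so Friday + 1 = Saturday.

Saturday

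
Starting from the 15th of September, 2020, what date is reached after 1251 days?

+365 (one year) → Sep 15, 2021 (886 left).
+365 (one year) → Sep 15, 2022 (521 left).
+365 (one year) → Sep 15, 2023 (156 left).
Sep has 30 days: +16 → Oct 1, 2023 (140 left).
Oct has 31 days: +31 → Nov 1, 2023 (109 left).
Nov has 30 days: +30 → Dec 1, 2023 (79 left).
Dec has 31 days: +31 → Jan 1, 2024 (48 left).
Jan has 31 days: +31 → Feb 1, 2024 (17 left).
+17 → Feb 18, 2024.

February 18, 2024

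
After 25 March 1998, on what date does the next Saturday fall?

Mar 25, 1998 is a Wednesday.
From Wednesday to the next Saturday is 3 days.
Mar 25, 1998 + 3 = Mar 28, 1998.

March 28, 1998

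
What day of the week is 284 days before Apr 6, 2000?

First find the weekday of Apr 6, 2000. Doomsday rule: the anchor day for the 2000s is Tuesday. For year 00: 0÷12 = 0 r 0, and 0÷4 = 0, so 0+0+0 = 0.
Tuesday + 0 ≡ Tuesday — that's 2000's doomsday.
In April the doomsday date is Apr 4.
Apr 6 is 2 days after Apr 4; 2 mod 7 = 2, so Tuesday + 2 = Thursday.
284 mod 7 = 4, so 284 days before a Thursday is Thursday − 4 = Sunday.

Sunday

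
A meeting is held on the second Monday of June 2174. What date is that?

June 13, 2174

June 1, 2174 is a Wednesday.
The first Monday is therefore June 6 (5 days later).
The second Monday is 6 + 1×7 = June 13.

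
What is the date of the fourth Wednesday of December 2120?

December 25, 2120

December 1, 2120 is a Sunday.
The first Wednesday is therefore December 4 (3 days later).
The fourth Wednesday is 4 + 3×7 = December 25.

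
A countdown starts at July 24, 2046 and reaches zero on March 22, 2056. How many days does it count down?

3529

Jul 24, 2046 → Jul 24, 2047: 365 days.
Jul 24, 2047 → Jul 24, 2048: 366 days (Feb 29, 2048 is in that span).
Jul 24, 2048 → Jul 24, 2049: 365 days.
Jul 24, 2049 → Jul 24, 2050: 365 days.
Jul 24, 2050 → Jul 24, 2051: 365 days.
Jul 24, 2051 → Jul 24, 2052: 366 days (Feb 29, 2052 is in that span).
Jul 24, 2052 → Jul 24, 2053: 365 days.
Jul 24, 2053 → Jul 24, 2054: 365 days.
Jul 24, 2054 → Jul 24, 2055: 365 days.
Jul 24, 2055 → Aug 24, 2055: 31 days (July has 31).
Aug 24, 2055 → Sep 24, 2055: 31 days (August has 31).
Sep 24, 2055 → Oct 24, 2055: 30 days (September has 30).
Oct 24, 2055 → Nov 24, 2055: 31 days (October has 31).
Nov 24, 2055 → Dec 24, 2055: 30 days (November has 30).
Dec 24, 2055 → Jan 24, 2056: 31 days (December has 31).
Jan 24, 2056 → Feb 24, 2056: 31 days (January has 31).
Feb 24, 2056 → Mar 22, 2056: 27 days.
Total: 3529 days.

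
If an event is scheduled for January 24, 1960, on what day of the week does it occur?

Sunday

January 1, 1960 is a Friday.
Jan 1, 1960 → Jan 24, 1960: 23 days.
Total: 23 days.
23 mod 7 = 2, so Friday + 2 = Sunday.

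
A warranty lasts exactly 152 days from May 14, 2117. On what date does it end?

October 13, 2117

May has 31 days: +18 → Jun 1, 2117 (134 left).
Jun has 30 days: +30 → Jul 1, 2117 (104 left).
Jul has 31 days: +31 → Aug 1, 2117 (73 left).
Aug has 31 days: +31 → Sep 1, 2117 (42 left).
Sep has 30 days: +30 → Oct 1, 2117 (12 left).
+12 → Oct 13, 2117.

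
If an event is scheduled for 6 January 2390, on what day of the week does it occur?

Doomsday rule: the anchor day for the 2300s is Wednesday. For year 90: 90÷12 = 7 r 6, and 6÷4 = 1, so 7+6+1 = 14.
Wednesday + 14 ≡ Wednesday — that's 2390's doomsday.
In January the doomsday date is Jan 3 (2390 is not a leap year).
Jan 6 is 3 days after Jan 3; 3 mod 7 = 3, so Wednesday + 3 = Saturday.

Saturday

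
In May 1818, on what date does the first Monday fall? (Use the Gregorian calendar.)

May 1, 1818 is a Friday.
The first Monday is therefore May 4 (3 days later).

May 4, 1818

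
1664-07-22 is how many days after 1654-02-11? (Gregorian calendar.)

Feb 11, 1654 → Feb 11, 1655: 365 days.
Feb 11, 1655 → Feb 11, 1656: 365 days.
Feb 11, 1656 → Feb 11, 1657: 366 days (Feb 29, 1656 is in that span).
Feb 11, 1657 → Feb 11, 1658: 365 days.
Feb 11, 1658 → Feb 11, 1659: 365 days.
Feb 11, 1659 → Feb 11, 1660: 365 days.
Feb 11, 1660 → Feb 11, 1661: 366 days (Feb 29, 1660 is in that span).
Feb 11, 1661 → Feb 11, 1662: 365 days.
Feb 11, 1662 → Feb 11, 1663: 365 days.
Feb 11, 1663 → Feb 11, 1664: 365 days.
Feb 11, 1664 → Mar 11, 1664: 29 days (February has 29).
Mar 11, 1664 → Apr 11, 1664: 31 days (March has 31).
Apr 11, 1664 → May 11, 1664: 30 days (April has 30).
May 11, 1664 → Jun 11, 1664: 31 days (May has 31).
Jun 11, 1664 → Jul 11, 1664: 30 days (June has 30).
Jul 11, 1664 → Jul 22, 1664: 11 days.
Total: 3814 days.

3814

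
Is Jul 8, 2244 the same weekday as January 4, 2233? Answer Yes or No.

From Jan 4, 2233 to Jul 8, 2244 is 4203 days.
4203 mod 7 = 3, so they are different weekdays.
(Jan 4, 2233 is a Friday; Jul 8, 2244 is a Monday.)

No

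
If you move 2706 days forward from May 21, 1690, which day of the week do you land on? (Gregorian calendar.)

First find the weekday of May 21, 1690. Doomsday rule: the anchor day for the 1600s is Tuesday. For year 90: 90÷12 = 7 r 6, and 6÷4 = 1, so 7+6+1 = 14.
Tuesday + 14 ≡ Tuesday — that's 1690's doomsday.
In May the doomsday date is May 9.
May 21 is 12 days after May 9; 12 mod 7 = 5, so Tuesday + 5 = Sunday.
2706 mod 7 = 4, so 2706 days after a Sunday is Sunday + 4 = Thursday.

Thursday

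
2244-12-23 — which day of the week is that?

Doomsday rule: the anchor day for the 2200s is Friday. For year 44: 44÷12 = 3 r 8, and 8÷4 = 2, so 3+8+2 = 13.
Friday + 13 ≡ Thursday — that's 2244's doomsday.
In December the doomsday date is Dec 12.
Dec 23 is 11 days after Dec 12; 11 mod 7 = 4, so Thursday + 4 = Monday.

Monday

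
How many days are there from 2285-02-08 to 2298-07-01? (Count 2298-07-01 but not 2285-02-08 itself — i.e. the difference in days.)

4891

Feb 8, 2285 → Feb 8, 2286: 365 days.
Feb 8, 2286 → Feb 8, 2287: 365 days.
Feb 8, 2287 → Feb 8, 2288: 365 days.
Feb 8, 2288 → Feb 8, 2289: 366 days (Feb 29, 2288 is in that span).
Feb 8, 2289 → Feb 8, 2290: 365 days.
Feb 8, 2290 → Feb 8, 2291: 365 days.
Feb 8, 2291 → Feb 8, 2292: 365 days.
Feb 8, 2292 → Feb 8, 2293: 366 days (Feb 29, 2292 is in that span).
Feb 8, 2293 → Feb 8, 2294: 365 days.
Feb 8, 2294 → Feb 8, 2295: 365 days.
Feb 8, 2295 → Feb 8, 2296: 365 days.
Feb 8, 2296 → Feb 8, 2297: 366 days (Feb 29, 2296 is in that span).
Feb 8, 2297 → Feb 8, 2298: 365 days.
Feb 8, 2298 → Mar 8, 2298: 28 days (February has 28).
Mar 8, 2298 → Apr 8, 2298: 31 days (March has 31).
Apr 8, 2298 → May 8, 2298: 30 days (April has 30).
May 8, 2298 → Jun 8, 2298: 31 days (May has 31).
Jun 8, 2298 → Jul 1, 2298: 23 days.
Total: 4891 days.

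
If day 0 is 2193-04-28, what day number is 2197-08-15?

1570

Apr 28, 2193 → Apr 28, 2194: 365 days.
Apr 28, 2194 → Apr 28, 2195: 365 days.
Apr 28, 2195 → Apr 28, 2196: 366 days (Feb 29, 2196 is in that span).
Apr 28, 2196 → Apr 28, 2197: 365 days.
Apr 28, 2197 → May 28, 2197: 30 days (April has 30).
May 28, 2197 → Jun 28, 2197: 31 days (May has 31).
Jun 28, 2197 → Jul 28, 2197: 30 days (June has 30).
Jul 28, 2197 → Aug 15, 2197: 18 days.
Total: 1570 days.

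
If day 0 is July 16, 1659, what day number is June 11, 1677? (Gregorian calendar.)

6540

Jul 16, 1659 → Jul 16, 1660: 366 days (Feb 29, 1660 is in that span).
Jul 16, 1660 → Jul 16, 1661: 365 days.
Jul 16, 1661 → Jul 16, 1662: 365 days.
Jul 16, 1662 → Jul 16, 1663: 365 days.
Jul 16, 1663 → Jul 16, 1664: 366 days (Feb 29, 1664 is in that span).
Jul 16, 1664 → Jul 16, 1665: 365 days.
Jul 16, 1665 → Jul 16, 1666: 365 days.
Jul 16, 1666 → Jul 16, 1667: 365 days.
Jul 16, 1667 → Jul 16, 1668: 366 days (Feb 29, 1668 is in that span).
Jul 16, 1668 → Jul 16, 1669: 365 days.
Jul 16, 1669 → Jul 16, 1670: 365 days.
Jul 16, 1670 → Jul 16, 1671: 365 days.
Jul 16, 1671 → Jul 16, 1672: 366 days (Feb 29, 1672 is in that span).
Jul 16, 1672 → Jul 16, 1673: 365 days.
Jul 16, 1673 → Jul 16, 1674: 365 days.
Jul 16, 1674 → Jul 16, 1675: 365 days.
Jul 16, 1675 → Jul 16, 1676: 366 days (Feb 29, 1676 is in that span).
Jul 16, 1676 → Aug 16, 1676: 31 days (July has 31).
Aug 16, 1676 → Sep 16, 1676: 31 days (August has 31).
Sep 16, 1676 → Oct 16, 1676: 30 days (September has 30).
Oct 16, 1676 → Nov 16, 1676: 31 days (October has 31).
Nov 16, 1676 → Dec 16, 1676: 30 days (November has 30).
Dec 16, 1676 → Jan 16, 1677: 31 days (December has 31).
Jan 16, 1677 → Feb 16, 1677: 31 days (January has 31).
Feb 16, 1677 → Mar 16, 1677: 28 days (February has 28).
Mar 16, 1677 → Apr 16, 1677: 31 days (March has 31).
Apr 16, 1677 → May 16, 1677: 30 days (April has 30).
May 16, 1677 → Jun 11, 1677: 26 days.
Total: 6540 days.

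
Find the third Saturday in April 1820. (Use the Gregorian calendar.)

April 15, 1820

April 1, 1820 is a Saturday.
The first Saturday is therefore April 1 (same day).
The third Saturday is 1 + 2×7 = April 15.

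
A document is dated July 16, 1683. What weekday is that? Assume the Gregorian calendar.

Friday

Doomsday rule: the anchor day for the 1600s is Tuesday. For year 83: 83÷12 = 6 r 11, and 11÷4 = 2, so 6+11+2 = 19.
Tuesday + 19 ≡ Sunday — that's 1683's doomsday.
In July the doomsday date is Jul 11.
Jul 16 is 5 days after Jul 11; 5 mod 7 = 5, so Sunday + 5 = Friday.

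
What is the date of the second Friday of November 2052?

November 1, 2052 is a Friday.
The first Friday is therefore November 1 (same day).
The second Friday is 1 + 1×7 = November 8.

November 8, 2052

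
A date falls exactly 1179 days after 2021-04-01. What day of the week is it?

First find the weekday of Apr 1, 2021. Doomsday rule: the anchor day for the 2000s is Tuesday. For year 21: 21÷12 = 1 r 9, and 9÷4 = 2, so 1+9+2 = 12.
Tuesday + 12 ≡ Sunday — that's 2021's doomsday.
In April the doomsday date is Apr 4.
Apr 1 is 3 days before Apr 4; 3 mod 7 = 3, so Sunday − 3 = Thursday.
1179 mod 7 = 3, so 1179 days after a Thursday is Thursday + 3 = Sunday.

Sunday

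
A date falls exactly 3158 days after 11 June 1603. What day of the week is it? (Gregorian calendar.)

First find the weekday of Jun 11, 1603. Doomsday rule: the anchor day for the 1600s is Tuesday. For year 03: 3÷12 = 0 r 3, and 3÷4 = 0, so 0+3+0 = 3.
Tuesday + 3 ≡ Friday — that's 1603's doomsday.
In June the doomsday date is Jun 6.
Jun 11 is 5 days after Jun 6; 5 mod 7 = 5, so Friday + 5 = Wednesday.
3158 mod 7 = 1, so 3158 days after a Wednesday is Wednesday + 1 = Thursday.

Thursday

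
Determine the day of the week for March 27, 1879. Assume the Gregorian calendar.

Doomsday rule: the anchor day for the 1800s is Friday. For year 79: 79÷12 = 6 r 7, and 7÷4 = 1, so 6+7+1 = 14.
Friday + 14 ≡ Friday — that's 1879's doomsday.
In March the doomsday date is Mar 14.
Mar 27 is 13 days after Mar 14; 13 mod 7 = 6, so Friday + 6 = Thursday.

Thursday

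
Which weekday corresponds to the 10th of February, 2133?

Tuesday

January 1, 2133 is a Thursday.
Jan 1, 2133 → Feb 1, 2133: 31 days (January has 31).
Feb 1, 2133 → Feb 10, 2133: 9 days.
Total: 40 days.
40 mod 7 = 5, so Thursday + 5 = Tuesday.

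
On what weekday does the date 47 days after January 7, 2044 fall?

Tuesday

Jan 7, 2044 is a Thursday.
47 mod 7 = 5, so 47 days after a Thursday is Thursday + 5 = Tuesday.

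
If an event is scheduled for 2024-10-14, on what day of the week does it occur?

Doomsday rule: the anchor day for the 2000s is Tuesday. For year 24: 24÷12 = 2 r 0, and 0÷4 = 0, so 2+0+0 = 2.
Tuesday + 2 ≡ Thursday — that's 2024's doomsday.
In October the doomsday date is Oct 10.
Oct 14 is 4 days after Oct 10; 4 mod 7 = 4, so Thursday + 4 = Monday.

Monday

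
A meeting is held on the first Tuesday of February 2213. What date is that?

February 1, 2213 is a Monday.
The first Tuesday is therefore February 2 (1 days later).

February 2, 2213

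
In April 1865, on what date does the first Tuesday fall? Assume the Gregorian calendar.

April 1, 1865 is a Saturday.
The first Tuesday is therefore April 4 (3 days later).

April 4, 1865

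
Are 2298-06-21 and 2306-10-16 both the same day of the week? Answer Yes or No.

Yes

From Jun 21, 2298 to Oct 16, 2306 is 3038 days.
3038 mod 7 = 0, so they are the same weekday.
(Jun 21, 2298 is a Tuesday; Oct 16, 2306 is a Tuesday.)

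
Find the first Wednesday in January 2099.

January 7, 2099

January 1, 2099 is a Thursday.
The first Wednesday is therefore January 7 (6 days later).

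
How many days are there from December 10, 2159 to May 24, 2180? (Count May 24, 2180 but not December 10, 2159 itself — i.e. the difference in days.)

Dec 10, 2159 → Dec 10, 2160: 366 days (Feb 29, 2160 is in that span).
Dec 10, 2160 → Dec 10, 2161: 365 days.
Dec 10, 2161 → Dec 10, 2162: 365 days.
Dec 10, 2162 → Dec 10, 2163: 365 days.
Dec 10, 2163 → Dec 10, 2164: 366 days (Feb 29, 2164 is in that span).
Dec 10, 2164 → Dec 10, 2165: 365 days.
Dec 10, 2165 → Dec 10, 2166: 365 days.
Dec 10, 2166 → Dec 10, 2167: 365 days.
Dec 10, 2167 → Dec 10, 2168: 366 days (Feb 29, 2168 is in that span).
Dec 10, 2168 → Dec 10, 2169: 365 days.
Dec 10, 2169 → Dec 10, 2170: 365 days.
Dec 10, 2170 → Dec 10, 2171: 365 days.
Dec 10, 2171 → Dec 10, 2172: 366 days (Feb 29, 2172 is in that span).
Dec 10, 2172 → Dec 10, 2173: 365 days.
Dec 10, 2173 → Dec 10, 2174: 365 days.
Dec 10, 2174 → Dec 10, 2175: 365 days.
Dec 10, 2175 → Dec 10, 2176: 366 days (Feb 29, 2176 is in that span).
Dec 10, 2176 → Dec 10, 2177: 365 days.
Dec 10, 2177 → Dec 10, 2178: 365 days.
Dec 10, 2178 → Dec 10, 2179: 365 days.
Dec 10, 2179 → Jan 10, 2180: 31 days (December has 31).
Jan 10, 2180 → Feb 10, 2180: 31 days (January has 31).
Feb 10, 2180 → Mar 10, 2180: 29 days (February has 29).
Mar 10, 2180 → Apr 10, 2180: 31 days (March has 31).
Apr 10, 2180 → May 10, 2180: 30 days (April has 30).
May 10, 2180 → May 24, 2180: 14 days.
Total: 7471 days.

7471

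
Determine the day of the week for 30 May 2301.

Thursday

Doomsday rule: the anchor day for the 2300s is Wednesday. For year 01: 1÷12 = 0 r 1, and 1÷4 = 0, so 0+1+0 = 1.
Wednesday + 1 ≡ Thursday — that's 2301's doomsday.
In May the doomsday date is May 9.
May 30 is 21 days after May 9; 21 mod 7 = 0, so Thursday + 0 = Thursday.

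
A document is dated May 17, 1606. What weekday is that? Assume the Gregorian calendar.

Wednesday

Doomsday rule: the anchor day for the 1600s is Tuesday. For year 06: 6÷12 = 0 r 6, and 6÷4 = 1, so 0+6+1 = 7.
Tuesday + 7 ≡ Tuesday — that's 1606's doomsday.
In May the doomsday date is May 9.
May 17 is 8 days after May 9; 8 mod 7 = 1, so Tuesday + 1 = Wednesday.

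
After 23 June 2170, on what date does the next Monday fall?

June 25, 2170

Jun 23, 2170 is a Saturday.
From Saturday to the next Monday is 2 days.
Jun 23, 2170 + 2 = Jun 25, 2170.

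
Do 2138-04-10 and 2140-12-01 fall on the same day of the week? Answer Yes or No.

From Apr 10, 2138 to Dec 1, 2140 is 966 days.
966 mod 7 = 0, so they are the same weekday.
(Apr 10, 2138 is a Thursday; Dec 1, 2140 is a Thursday.)

Yes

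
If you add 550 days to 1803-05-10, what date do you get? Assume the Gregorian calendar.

+366 (one year; includes Feb 29, 1804) → May 10, 1804 (184 left).
May has 31 days: +22 → Jun 1, 1804 (162 left).
Jun has 30 days: +30 → Jul 1, 1804 (132 left).
Jul has 31 days: +31 → Aug 1, 1804 (101 left).
Aug has 31 days: +31 → Sep 1, 1804 (70 left).
Sep has 30 days: +30 → Oct 1, 1804 (40 left).
Oct has 31 days: +31 → Nov 1, 1804 (9 left).
+9 → Nov 10, 1804.

November 10, 1804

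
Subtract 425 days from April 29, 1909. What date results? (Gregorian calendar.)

−365 (one year) → Apr 29, 1908 (60 left).
−29 → Mar 31, 1908 (end of Mar, 31 days; 31 left).
−31 → Feb 29, 1908 (end of Feb, 29 days; 0 left).

February 29, 1908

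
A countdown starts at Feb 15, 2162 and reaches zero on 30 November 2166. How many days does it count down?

1749

Feb 15, 2162 → Feb 15, 2163: 365 days.
Feb 15, 2163 → Feb 15, 2164: 365 days.
Feb 15, 2164 → Feb 15, 2165: 366 days (Feb 29, 2164 is in that span).
Feb 15, 2165 → Feb 15, 2166: 365 days.
Feb 15, 2166 → Mar 15, 2166: 28 days (February has 28).
Mar 15, 2166 → Apr 15, 2166: 31 days (March has 31).
Apr 15, 2166 → May 15, 2166: 30 days (April has 30).
May 15, 2166 → Jun 15, 2166: 31 days (May has 31).
Jun 15, 2166 → Jul 15, 2166: 30 days (June has 30).
Jul 15, 2166 → Aug 15, 2166: 31 days (July has 31).
Aug 15, 2166 → Sep 15, 2166: 31 days (August has 31).
Sep 15, 2166 → Oct 15, 2166: 30 days (September has 30).
Oct 15, 2166 → Nov 15, 2166: 31 days (October has 31).
Nov 15, 2166 → Nov 30, 2166: 15 days.
Total: 1749 days.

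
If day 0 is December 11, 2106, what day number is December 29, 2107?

383

Dec 11, 2106 → Jan 11, 2107: 31 days (December has 31).
Jan 11, 2107 → Feb 11, 2107: 31 days (January has 31).
Feb 11, 2107 → Mar 11, 2107: 28 days (February has 28).
Mar 11, 2107 → Apr 11, 2107: 31 days (March has 31).
Apr 11, 2107 → May 11, 2107: 30 days (April has 30).
May 11, 2107 → Jun 11, 2107: 31 days (May has 31).
Jun 11, 2107 → Jul 11, 2107: 30 days (June has 30).
Jul 11, 2107 → Aug 11, 2107: 31 days (July has 31).
Aug 11, 2107 → Sep 11, 2107: 31 days (August has 31).
Sep 11, 2107 → Oct 11, 2107: 30 days (September has 30).
Oct 11, 2107 → Nov 11, 2107: 31 days (October has 31).
Nov 11, 2107 → Dec 11, 2107: 30 days (November has 30).
Dec 11, 2107 → Dec 29, 2107: 18 days.
Total: 383 days.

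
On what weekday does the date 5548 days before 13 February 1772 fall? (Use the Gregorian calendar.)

Feb 13, 1772 is a Thursday.
5548 mod 7 = 4, so 5548 days before a Thursday is Thursday − 4 = Sunday.

Sunday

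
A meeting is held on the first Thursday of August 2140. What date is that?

August 1, 2140 is a Monday.
The first Thursday is therefore August 4 (3 days later).

August 4, 2140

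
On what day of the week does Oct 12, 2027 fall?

January 1, 2027 is a Friday.
Jan 1, 2027 → Feb 1, 2027: 31 days (January has 31).
Feb 1, 2027 → Mar 1, 2027: 28 days (February has 28).
Mar 1, 2027 → Apr 1, 2027: 31 days (March has 31).
Apr 1, 2027 → May 1, 2027: 30 days (April has 30).
May 1, 2027 → Jun 1, 2027: 31 days (May has 31).
Jun 1, 2027 → Jul 1, 2027: 30 days (June has 30).
Jul 1, 2027 → Aug 1, 2027: 31 days (July has 31).
Aug 1, 2027 → Sep 1, 2027: 31 days (August has 31).
Sep 1, 2027 → Oct 1, 2027: 30 days (September has 30).
Oct 1, 2027 → Oct 12, 2027: 11 days.
Total: 284 days.
284 mod 7 = 4, so Friday + 4 = Tuesday.

Tuesday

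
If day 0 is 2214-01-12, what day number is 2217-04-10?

Jan 12, 2214 → Jan 12, 2215: 365 days.
Jan 12, 2215 → Jan 12, 2216: 365 days.
Jan 12, 2216 → Jan 12, 2217: 366 days (Feb 29, 2216 is in that span).
Jan 12, 2217 → Feb 12, 2217: 31 days (January has 31).
Feb 12, 2217 → Mar 12, 2217: 28 days (February has 28).
Mar 12, 2217 → Apr 10, 2217: 29 days.
Total: 1184 days.

1184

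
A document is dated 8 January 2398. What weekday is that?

Thursday

Doomsday rule: the anchor day for the 2300s is Wednesday. For year 98: 98÷12 = 8 r 2, and 2÷4 = 0, so 8+2+0 = 10.
Wednesday + 10 ≡ Saturday — that's 2398's doomsday.
In January the doomsday date is Jan 3 (2398 is not a leap year).
Jan 8 is 5 days after Jan 3; 5 mod 7 = 5, so Saturday + 5 = Thursday.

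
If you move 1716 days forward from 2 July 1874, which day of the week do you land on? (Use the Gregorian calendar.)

Friday

Jul 2, 1874 is a Thursday.
1716 mod 7 = 1, so 1716 days after a Thursday is Thursday + 1 = Friday.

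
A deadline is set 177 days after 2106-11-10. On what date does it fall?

May 6, 2107

Nov has 30 days: +21 → Dec 1, 2106 (156 left).
Dec has 31 days: +31 → Jan 1, 2107 (125 left).
Jan has 31 days: +31 → Feb 1, 2107 (94 left).
Feb has 28 days: +28 → Mar 1, 2107 (66 left).
Mar has 31 days: +31 → Apr 1, 2107 (35 left).
Apr has 30 days: +30 → May 1, 2107 (5 left).
+5 → May 6, 2107.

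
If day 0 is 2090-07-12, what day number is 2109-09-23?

Jul 12, 2090 → Jul 12, 2091: 365 days.
Jul 12, 2091 → Jul 12, 2092: 366 days (Feb 29, 2092 is in that span).
Jul 12, 2092 → Jul 12, 2093: 365 days.
Jul 12, 2093 → Jul 12, 2094: 365 days.
Jul 12, 2094 → Jul 12, 2095: 365 days.
Jul 12, 2095 → Jul 12, 2096: 366 days (Feb 29, 2096 is in that span).
Jul 12, 2096 → Jul 12, 2097: 365 days.
Jul 12, 2097 → Jul 12, 2098: 365 days.
Jul 12, 2098 → Jul 12, 2099: 365 days.
Jul 12, 2099 → Jul 12, 2100: 365 days.
Jul 12, 2100 → Jul 12, 2101: 365 days.
Jul 12, 2101 → Jul 12, 2102: 365 days.
Jul 12, 2102 → Jul 12, 2103: 365 days.
Jul 12, 2103 → Jul 12, 2104: 366 days (Feb 29, 2104 is in that span).
Jul 12, 2104 → Jul 12, 2105: 365 days.
Jul 12, 2105 → Jul 12, 2106: 365 days.
Jul 12, 2106 → Jul 12, 2107: 365 days.
Jul 12, 2107 → Jul 12, 2108: 366 days (Feb 29, 2108 is in that span).
Jul 12, 2108 → Jul 12, 2109: 365 days.
Jul 12, 2109 → Aug 12, 2109: 31 days (July has 31).
Aug 12, 2109 → Sep 12, 2109: 31 days (August has 31).
Sep 12, 2109 → Sep 23, 2109: 11 days.
Total: 7012 days.

7012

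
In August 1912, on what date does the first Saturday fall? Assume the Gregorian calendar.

August 3, 1912

August 1, 1912 is a Thursday.
The first Saturday is therefore August 3 (2 days later).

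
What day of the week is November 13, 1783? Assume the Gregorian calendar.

Thursday

Doomsday rule: the anchor day for the 1700s is Sunday. For year 83: 83÷12 = 6 r 11, and 11÷4 = 2, so 6+11+2 = 19.
Sunday + 19 ≡ Friday — that's 1783's doomsday.
In November the doomsday date is Nov 7.
Nov 13 is 6 days after Nov 7; 6 mod 7 = 6, so Friday + 6 = Thursday.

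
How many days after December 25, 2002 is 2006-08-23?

Dec 25, 2002 → Dec 25, 2003: 365 days.
Dec 25, 2003 → Dec 25, 2004: 366 days (Feb 29, 2004 is in that span).
Dec 25, 2004 → Dec 25, 2005: 365 days.
Dec 25, 2005 → Jan 25, 2006: 31 days (December has 31).
Jan 25, 2006 → Feb 25, 2006: 31 days (January has 31).
Feb 25, 2006 → Mar 25, 2006: 28 days (February has 28).
Mar 25, 2006 → Apr 25, 2006: 31 days (March has 31).
Apr 25, 2006 → May 25, 2006: 30 days (April has 30).
May 25, 2006 → Jun 25, 2006: 31 days (May has 31).
Jun 25, 2006 → Jul 25, 2006: 30 days (June has 30).
Jul 25, 2006 → Aug 23, 2006: 29 days.
Total: 1337 days.

1337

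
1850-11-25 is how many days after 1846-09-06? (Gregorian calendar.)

1541

Sep 6, 1846 → Sep 6, 1847: 365 days.
Sep 6, 1847 → Sep 6, 1848: 366 days (Feb 29, 1848 is in that span).
Sep 6, 1848 → Sep 6, 1849: 365 days.
Sep 6, 1849 → Sep 6, 1850: 365 days.
Sep 6, 1850 → Oct 6, 1850: 30 days (September has 30).
Oct 6, 1850 → Nov 6, 1850: 31 days (October has 31).
Nov 6, 1850 → Nov 25, 1850: 19 days.
Total: 1541 days.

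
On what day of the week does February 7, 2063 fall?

Wednesday

Doomsday rule: the anchor day for the 2000s is Tuesday. For year 63: 63÷12 = 5 r 3, and 3÷4 = 0, so 5+3+0 = 8.
Tuesday + 8 ≡ Wednesday — that's 2063's doomsday.
In February the doomsday date is Feb 28 (2063 is not a leap year).
Feb 7 is 21 days before Feb 28; 21 mod 7 = 0, so Wednesday − 0 = Wednesday.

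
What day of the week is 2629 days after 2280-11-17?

Sunday

First find the weekday of Nov 17, 2280. Doomsday rule: the anchor day for the 2200s is Friday. For year 80: 80÷12 = 6 r 8, and 8÷4 = 2, so 6+8+2 = 16.
Friday + 16 ≡ Sunday — that's 2280's doomsday.
In November the doomsday date is Nov 7.
Nov 17 is 10 days after Nov 7; 10 mod 7 = 3, so Sunday + 3 = Wednesday.
2629 mod 7 = 4, so 2629 days after a Wednesday is Wednesday + 4 = Sunday.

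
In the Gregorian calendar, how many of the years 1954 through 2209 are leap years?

Multiples of 4 in [1954,2209]: 64.
Of those, multiples of 100: 3 (not leap unless ÷400).
Multiples of 400: 1.
Leap years = 64 − 3 + 1 = 62.

62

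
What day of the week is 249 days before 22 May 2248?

Thursday

First find the weekday of May 22, 2248. Doomsday rule: the anchor day for the 2200s is Friday. For year 48: 48÷12 = 4 r 0, and 0÷4 = 0, so 4+0+0 = 4.
Friday + 4 ≡ Tuesday — that's 2248's doomsday.
In May the doomsday date is May 9.
May 22 is 13 days after May 9; 13 mod 7 = 6, so Tuesday + 6 = Monday.
249 mod 7 = 4, so 249 days before a Monday is Monday − 4 = Thursday.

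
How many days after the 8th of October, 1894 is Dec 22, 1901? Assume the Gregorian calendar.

2631

Oct 8, 1894 → Oct 8, 1895: 365 days.
Oct 8, 1895 → Oct 8, 1896: 366 days (Feb 29, 1896 is in that span).
Oct 8, 1896 → Oct 8, 1897: 365 days.
Oct 8, 1897 → Oct 8, 1898: 365 days.
Oct 8, 1898 → Oct 8, 1899: 365 days.
Oct 8, 1899 → Oct 8, 1900: 365 days.
Oct 8, 1900 → Oct 8, 1901: 365 days.
Oct 8, 1901 → Nov 8, 1901: 31 days (October has 31).
Nov 8, 1901 → Dec 8, 1901: 30 days (November has 30).
Dec 8, 1901 → Dec 22, 1901: 14 days.
Total: 2631 days.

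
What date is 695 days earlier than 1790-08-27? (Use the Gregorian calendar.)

October 1, 1788

−365 (one year) → Aug 27, 1789 (330 left).
−27 → Jul 31, 1789 (end of Jul, 31 days; 303 left).
−31 → Jun 30, 1789 (end of Jun, 30 days; 272 left).
−30 → May 31, 1789 (end of May, 31 days; 242 left).
−31 → Apr 30, 1789 (end of Apr, 30 days; 211 left).
−30 → Mar 31, 1789 (end of Mar, 31 days; 181 left).
−31 → Feb 28, 1789 (end of Feb, 28 days; 150 left).
−28 → Jan 31, 1789 (end of Jan, 31 days; 122 left).
−31 → Dec 31, 1788 (end of Dec, 31 days; 91 left).
−31 → Nov 30, 1788 (end of Nov, 30 days; 60 left).
−30 → Oct 31, 1788 (end of Oct, 31 days; 30 left).
−30 → Oct 1, 1788.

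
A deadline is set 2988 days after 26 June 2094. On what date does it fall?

+365 (one year) → Jun 26, 2095 (2623 left).
+366 (one year; includes Feb 29, 2096) → Jun 26, 2096 (2257 left).
+365 (one year) → Jun 26, 2097 (1892 left).
+365 (one year) → Jun 26, 2098 (1527 left).
+365 (one year) → Jun 26, 2099 (1162 left).
+365 (one year) → Jun 26, 2100 (797 left).
+365 (one year) → Jun 26, 2101 (432 left).
+365 (one year) → Jun 26, 2102 (67 left).
Jun has 30 days: +5 → Jul 1, 2102 (62 left).
Jul has 31 days: +31 → Aug 1, 2102 (31 left).
Aug has 31 days: +31 → Sep 1, 2102 (0 left).

September 1, 2102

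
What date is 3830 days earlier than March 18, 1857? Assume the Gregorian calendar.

September 22, 1846

−365 (one year) → Mar 18, 1856 (3465 left).
−366 (one year; includes Feb 29, 1856) → Mar 18, 1855 (3099 left).
−365 (one year) → Mar 18, 1854 (2734 left).
−365 (one year) → Mar 18, 1853 (2369 left).
−365 (one year) → Mar 18, 1852 (2004 left).
−366 (one year; includes Feb 29, 1852) → Mar 18, 1851 (1638 left).
−365 (one year) → Mar 18, 1850 (1273 left).
−365 (one year) → Mar 18, 1849 (908 left).
−365 (one year) → Mar 18, 1848 (543 left).
−366 (one year; includes Feb 29, 1848) → Mar 18, 1847 (177 left).
−18 → Feb 28, 1847 (end of Feb, 28 days; 159 left).
−28 → Jan 31, 1847 (end of Jan, 31 days; 131 left).
−31 → Dec 31, 1846 (end of Dec, 31 days; 100 left).
−31 → Nov 30, 1846 (end of Nov, 30 days; 69 left).
−30 → Oct 31, 1846 (end of Oct, 31 days; 39 left).
−31 → Sep 30, 1846 (end of Sep, 30 days; 8 left).
−8 → Sep 22, 1846.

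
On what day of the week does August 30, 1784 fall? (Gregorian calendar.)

Doomsday rule: the anchor day for the 1700s is Sunday. For year 84: 84÷12 = 7 r 0, and 0÷4 = 0, so 7+0+0 = 7.
Sunday + 7 ≡ Sunday — that's 1784's doomsday.
In August the doomsday date is Aug 8.
Aug 30 is 22 days after Aug 8; 22 mod 7 = 1, so Sunday + 1 = Monday.

Monday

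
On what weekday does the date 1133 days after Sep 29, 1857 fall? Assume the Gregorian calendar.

Sep 29, 1857 is a Tuesday.
1133 mod 7 = 6, so 1133 days after a Tuesday is Tuesday + 6 = Monday.

Monday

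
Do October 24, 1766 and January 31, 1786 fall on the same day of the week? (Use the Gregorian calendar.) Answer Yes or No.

No

From Oct 24, 1766 to Jan 31, 1786 is 7039 days.
7039 mod 7 = 4, so they are different weekdays.
(Oct 24, 1766 is a Friday; Jan 31, 1786 is a Tuesday.)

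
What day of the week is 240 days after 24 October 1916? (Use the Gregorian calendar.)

Oct 24, 1916 is a Tuesday.
240 mod 7 = 2, so 240 days after a Tuesday is Tuesday + 2 = Thursday.

Thursday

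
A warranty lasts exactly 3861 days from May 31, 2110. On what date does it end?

+365 (one year) → May 31, 2111 (3496 left).
+366 (one year; includes Feb 29, 2112) → May 31, 2112 (3130 left).
+365 (one year) → May 31, 2113 (2765 left).
+365 (one year) → May 31, 2114 (2400 left).
+365 (one year) → May 31, 2115 (2035 left).
+366 (one year; includes Feb 29, 2116) → May 31, 2116 (1669 left).
+365 (one year) → May 31, 2117 (1304 left).
+365 (one year) → May 31, 2118 (939 left).
+365 (one year) → May 31, 2119 (574 left).
+366 (one year; includes Feb 29, 2120) → May 31, 2120 (208 left).
May has 31 days: +1 → Jun 1, 2120 (207 left).
Jun has 30 days: +30 → Jul 1, 2120 (177 left).
Jul has 31 days: +31 → Aug 1, 2120 (146 left).
Aug has 31 days: +31 → Sep 1, 2120 (115 left).
Sep has 30 days: +30 → Oct 1, 2120 (85 left).
Oct has 31 days: +31 → Nov 1, 2120 (54 left).
Nov has 30 days: +30 → Dec 1, 2120 (24 left).
+24 → Dec 25, 2120.

December 25, 2120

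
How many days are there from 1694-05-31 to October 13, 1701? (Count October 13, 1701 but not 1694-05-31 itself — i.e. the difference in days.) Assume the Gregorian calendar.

2691

May 31, 1694 → May 31, 1695: 365 days.
May 31, 1695 → May 31, 1696: 366 days (Feb 29, 1696 is in that span).
May 31, 1696 → May 31, 1697: 365 days.
May 31, 1697 → May 31, 1698: 365 days.
May 31, 1698 → May 31, 1699: 365 days.
May 31, 1699 → May 31, 1700: 365 days.
May 31, 1700 → May 31, 1701: 365 days.
May 31, 1701 → Jun 30, 1701: 30 days (May has 31).
Jun 30, 1701 → Jul 30, 1701: 30 days (June has 30).
Jul 30, 1701 → Aug 30, 1701: 31 days (July has 31).
Aug 30, 1701 → Sep 30, 1701: 31 days (August has 31).
Sep 30, 1701 → Oct 13, 1701: 13 days.
Total: 2691 days.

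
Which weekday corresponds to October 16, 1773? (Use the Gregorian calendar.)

Saturday

Doomsday rule: the anchor day for the 1700s is Sunday. For year 73: 73÷12 = 6 r 1, and 1÷4 = 0, so 6+1+0 = 7.
Sunday + 7 ≡ Sunday — that's 1773's doomsday.
In October the doomsday date is Oct 10.
Oct 16 is 6 days after Oct 10; 6 mod 7 = 6, so Sunday + 6 = Saturday.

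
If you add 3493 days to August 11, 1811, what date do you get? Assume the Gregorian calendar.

+366 (one year; includes Feb 29, 1812) → Aug 11, 1812 (3127 left).
+365 (one year) → Aug 11, 1813 (2762 left).
+365 (one year) → Aug 11, 1814 (2397 left).
+365 (one year) → Aug 11, 1815 (2032 left).
+366 (one year; includes Feb 29, 1816) → Aug 11, 1816 (1666 left).
+365 (one year) → Aug 11, 1817 (1301 left).
+365 (one year) → Aug 11, 1818 (936 left).
+365 (one year) → Aug 11, 1819 (571 left).
+366 (one year; includes Feb 29, 1820) → Aug 11, 1820 (205 left).
Aug has 31 days: +21 → Sep 1, 1820 (184 left).
Sep has 30 days: +30 → Oct 1, 1820 (154 left).
Oct has 31 days: +31 → Nov 1, 1820 (123 left).
Nov has 30 days: +30 → Dec 1, 1820 (93 left).
Dec has 31 days: +31 → Jan 1, 1821 (62 left).
Jan has 31 days: +31 → Feb 1, 1821 (31 left).
Feb has 28 days: +28 → Mar 1, 1821 (3 left).
+3 → Mar 4, 1821.

March 4, 1821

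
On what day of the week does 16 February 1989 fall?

Doomsday rule: the anchor day for the 1900s is Wednesday. For year 89: 89÷12 = 7 r 5, and 5÷4 = 1, so 7+5+1 = 13.
Wednesday + 13 ≡ Tuesday — that's 1989's doomsday.
In February the doomsday date is Feb 28 (1989 is not a leap year).
Feb 16 is 12 days before Feb 28; 12 mod 7 = 5, so Tuesday − 5 = Thursday.

Thursday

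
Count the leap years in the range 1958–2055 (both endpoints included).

Multiples of 4 in [1958,2055]: 24.
Of those, multiples of 100: 1 (not leap unless ÷400).
Multiples of 400: 1.
Leap years = 24 − 1 + 1 = 24.

24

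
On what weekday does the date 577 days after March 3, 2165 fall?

First find the weekday of Mar 3, 2165. Doomsday rule: the anchor day for the 2100s is Sunday. For year 65: 65÷12 = 5 r 5, and 5÷4 = 1, so 5+5+1 = 11.
Sunday + 11 ≡ Thursday — that's 2165's doomsday.
In March the doomsday date is Mar 14.
Mar 3 is 11 days before Mar 14; 11 mod 7 = 4, so Thursday − 4 = Sunday.
577 mod 7 = 3, so 577 days after a Sunday is Sunday + 3 = Wednesday.

Wednesday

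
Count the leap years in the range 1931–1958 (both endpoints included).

7

Multiples of 4 in [1931,1958]: 7.
Of those, multiples of 100: 0 (not leap unless ÷400).
Multiples of 400: 0.
Leap years = 7 − 0 + 0 = 7.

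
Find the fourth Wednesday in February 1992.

February 26, 1992

February 1, 1992 is a Saturday.
The first Wednesday is therefore February 5 (4 days later).
The fourth Wednesday is 5 + 3×7 = February 26.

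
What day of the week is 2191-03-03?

Doomsday rule: the anchor day for the 2100s is Sunday. For year 91: 91÷12 = 7 r 7, and 7÷4 = 1, so 7+7+1 = 15.
Sunday + 15 ≡ Monday — that's 2191's doomsday.
In March the doomsday date is Mar 14.
Mar 3 is 11 days before Mar 14; 11 mod 7 = 4, so Monday − 4 = Thursday.

Thursday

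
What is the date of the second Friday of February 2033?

February 1, 2033 is a Tuesday.
The first Friday is therefore February 4 (3 days later).
The second Friday is 4 + 1×7 = February 11.

February 11, 2033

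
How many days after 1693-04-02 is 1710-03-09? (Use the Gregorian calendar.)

Apr 2, 1693 → Apr 2, 1694: 365 days.
Apr 2, 1694 → Apr 2, 1695: 365 days.
Apr 2, 1695 → Apr 2, 1696: 366 days (Feb 29, 1696 is in that span).
Apr 2, 1696 → Apr 2, 1697: 365 days.
Apr 2, 1697 → Apr 2, 1698: 365 days.
Apr 2, 1698 → Apr 2, 1699: 365 days.
Apr 2, 1699 → Apr 2, 1700: 365 days.
Apr 2, 1700 → Apr 2, 1701: 365 days.
Apr 2, 1701 → Apr 2, 1702: 365 days.
Apr 2, 1702 → Apr 2, 1703: 365 days.
Apr 2, 1703 → Apr 2, 1704: 366 days (Feb 29, 1704 is in that span).
Apr 2, 1704 → Apr 2, 1705: 365 days.
Apr 2, 1705 → Apr 2, 1706: 365 days.
Apr 2, 1706 → Apr 2, 1707: 365 days.
Apr 2, 1707 → Apr 2, 1708: 366 days (Feb 29, 1708 is in that span).
Apr 2, 1708 → Apr 2, 1709: 365 days.
Apr 2, 1709 → May 2, 1709: 30 days (April has 30).
May 2, 1709 → Jun 2, 1709: 31 days (May has 31).
Jun 2, 1709 → Jul 2, 1709: 30 days (June has 30).
Jul 2, 1709 → Aug 2, 1709: 31 days (July has 31).
Aug 2, 1709 → Sep 2, 1709: 31 days (August has 31).
Sep 2, 1709 → Oct 2, 1709: 30 days (September has 30).
Oct 2, 1709 → Nov 2, 1709: 31 days (October has 31).
Nov 2, 1709 → Dec 2, 1709: 30 days (November has 30).
Dec 2, 1709 → Jan 2, 1710: 31 days (December has 31).
Jan 2, 1710 → Feb 2, 1710: 31 days (January has 31).
Feb 2, 1710 → Mar 2, 1710: 28 days (February has 28).
Mar 2, 1710 → Mar 9, 1710: 7 days.
Total: 6184 days.

6184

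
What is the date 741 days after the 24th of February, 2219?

March 6, 2221

+365 (one year) → Feb 24, 2220 (376 left).
Feb has 29 days: +6 → Mar 1, 2220 (370 left).
Mar has 31 days: +31 → Apr 1, 2220 (339 left).
Apr has 30 days: +30 → May 1, 2220 (309 left).
May has 31 days: +31 → Jun 1, 2220 (278 left).
Jun has 30 days: +30 → Jul 1, 2220 (248 left).
Jul has 31 days: +31 → Aug 1, 2220 (217 left).
Aug has 31 days: +31 → Sep 1, 2220 (186 left).
Sep has 30 days: +30 → Oct 1, 2220 (156 left).
Oct has 31 days: +31 → Nov 1, 2220 (125 left).
Nov has 30 days: +30 → Dec 1, 2220 (95 left).
Dec has 31 days: +31 → Jan 1, 2221 (64 left).
Jan has 31 days: +31 → Feb 1, 2221 (33 left).
Feb has 28 days: +28 → Mar 1, 2221 (5 left).
+5 → Mar 6, 2221.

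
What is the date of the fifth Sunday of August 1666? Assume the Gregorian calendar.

August 1, 1666 is a Sunday.
The first Sunday is therefore August 1 (same day).
The fifth Sunday is 1 + 4×7 = August 29.

August 29, 1666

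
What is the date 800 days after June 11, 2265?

August 20, 2267

+365 (one year) → Jun 11, 2266 (435 left).
+365 (one year) → Jun 11, 2267 (70 left).
Jun has 30 days: +20 → Jul 1, 2267 (50 left).
Jul has 31 days: +31 → Aug 1, 2267 (19 left).
+19 → Aug 20, 2267.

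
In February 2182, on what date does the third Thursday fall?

February 1, 2182 is a Friday.
The first Thursday is therefore February 7 (6 days later).
The third Thursday is 7 + 2×7 = February 21.

February 21, 2182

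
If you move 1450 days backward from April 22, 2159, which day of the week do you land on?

Saturday

First find the weekday of Apr 22, 2159. Doomsday rule: the anchor day for the 2100s is Sunday. For year 59: 59÷12 = 4 r 11, and 11÷4 = 2, so 4+11+2 = 17.
Sunday + 17 ≡ Wednesday — that's 2159's doomsday.
In April the doomsday date is Apr 4.
Apr 22 is 18 days after Apr 4; 18 mod 7 = 4, so Wednesday + 4 = Sunday.
1450 mod 7 = 1, so 1450 days before a Sunday is Sunday − 1 = Saturday.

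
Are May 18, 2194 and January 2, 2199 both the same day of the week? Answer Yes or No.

From May 18, 2194 to Jan 2, 2199 is 1690 days.
1690 mod 7 = 3, so they are different weekdays.
(May 18, 2194 is a Sunday; Jan 2, 2199 is a Wednesday.)

No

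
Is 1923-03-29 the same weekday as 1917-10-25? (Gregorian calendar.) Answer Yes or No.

Yes

From Oct 25, 1917 to Mar 29, 1923 is 1981 days.
1981 mod 7 = 0, so they are the same weekday.
(Oct 25, 1917 is a Thursday; Mar 29, 1923 is a Thursday.)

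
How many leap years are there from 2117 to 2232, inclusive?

Multiples of 4 in [2117,2232]: 29.
Of those, multiples of 100: 1 (not leap unless ÷400).
Multiples of 400: 0.
Leap years = 29 − 1 + 0 = 28.

28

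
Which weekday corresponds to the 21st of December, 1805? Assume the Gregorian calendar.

Doomsday rule: the anchor day for the 1800s is Friday. For year 05: 5÷12 = 0 r 5, and 5÷4 = 1, so 0+5+1 = 6.
Friday + 6 ≡ Thursday — that's 1805's doomsday.
In December the doomsday date is Dec 12.
Dec 21 is 9 days after Dec 12; 9 mod 7 = 2, so Thursday + 2 = Saturday.

Saturday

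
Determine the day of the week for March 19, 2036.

Doomsday rule: the anchor day for the 2000s is Tuesday. For year 36: 36÷12 = 3 r 0, and 0÷4 = 0, so 3+0+0 = 3.
Tuesday + 3 ≡ Friday — that's 2036's doomsday.
In March the doomsday date is Mar 14.
Mar 19 is 5 days after Mar 14; 5 mod 7 = 5, so Friday + 5 = Wednesday.

Wednesday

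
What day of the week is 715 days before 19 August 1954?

First find the weekday of Aug 19, 1954. Doomsday rule: the anchor day for the 1900s is Wednesday. For year 54: 54÷12 = 4 r 6, and 6÷4 = 1, so 4+6+1 = 11.
Wednesday + 11 ≡ Sunday — that's 1954's doomsday.
In August the doomsday date is Aug 8.
Aug 19 is 11 days after Aug 8; 11 mod 7 = 4, so Sunday + 4 = Thursday.
715 mod 7 = 1, so 715 days before a Thursday is Thursday − 1 = Wednesday.

Wednesday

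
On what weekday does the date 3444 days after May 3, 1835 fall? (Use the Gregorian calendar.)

Sunday

May 3, 1835 is a Sunday.
3444 mod 7 = 0, so 3444 days after a Sunday is Sunday + 0 = Sunday.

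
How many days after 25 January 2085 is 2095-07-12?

3820

Jan 25, 2085 → Jan 25, 2086: 365 days.
Jan 25, 2086 → Jan 25, 2087: 365 days.
Jan 25, 2087 → Jan 25, 2088: 365 days.
Jan 25, 2088 → Jan 25, 2089: 366 days (Feb 29, 2088 is in that span).
Jan 25, 2089 → Jan 25, 2090: 365 days.
Jan 25, 2090 → Jan 25, 2091: 365 days.
Jan 25, 2091 → Jan 25, 2092: 365 days.
Jan 25, 2092 → Jan 25, 2093: 366 days (Feb 29, 2092 is in that span).
Jan 25, 2093 → Jan 25, 2094: 365 days.
Jan 25, 2094 → Jan 25, 2095: 365 days.
Jan 25, 2095 → Feb 25, 2095: 31 days (January has 31).
Feb 25, 2095 → Mar 25, 2095: 28 days (February has 28).
Mar 25, 2095 → Apr 25, 2095: 31 days (March has 31).
Apr 25, 2095 → May 25, 2095: 30 days (April has 30).
May 25, 2095 → Jun 25, 2095: 31 days (May has 31).
Jun 25, 2095 → Jul 12, 2095: 17 days.
Total: 3820 days.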